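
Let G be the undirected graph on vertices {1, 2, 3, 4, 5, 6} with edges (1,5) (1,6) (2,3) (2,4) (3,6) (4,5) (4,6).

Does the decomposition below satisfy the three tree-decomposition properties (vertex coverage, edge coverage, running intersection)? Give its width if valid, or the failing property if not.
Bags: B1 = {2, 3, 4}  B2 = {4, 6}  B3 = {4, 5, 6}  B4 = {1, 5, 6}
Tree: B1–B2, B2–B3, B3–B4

A tree decomposition must satisfy three properties: every vertex lies in some bag; for every edge, both endpoints lie together in some bag; and for every vertex, the bags containing it form a connected subtree. Here edge (3,6) lies in no bag, so the decomposition is invalid.

No — edge (3,6) lies in no bag.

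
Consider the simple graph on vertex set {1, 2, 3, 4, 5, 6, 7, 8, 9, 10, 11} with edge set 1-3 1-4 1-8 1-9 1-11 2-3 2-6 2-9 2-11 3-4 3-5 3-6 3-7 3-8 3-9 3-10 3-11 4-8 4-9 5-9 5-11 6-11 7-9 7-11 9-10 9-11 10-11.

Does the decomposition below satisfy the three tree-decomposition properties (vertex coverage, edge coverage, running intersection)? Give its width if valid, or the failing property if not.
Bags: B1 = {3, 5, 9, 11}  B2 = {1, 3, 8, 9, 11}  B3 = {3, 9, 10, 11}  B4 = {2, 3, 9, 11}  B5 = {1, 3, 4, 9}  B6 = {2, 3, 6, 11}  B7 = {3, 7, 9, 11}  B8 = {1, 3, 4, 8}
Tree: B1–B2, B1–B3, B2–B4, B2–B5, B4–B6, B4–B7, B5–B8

A tree decomposition must satisfy three properties: every vertex lies in some bag; for every edge, both endpoints lie together in some bag; and for every vertex, the bags containing it form a connected subtree. Here bags containing vertex 8 are not connected in the tree, so the decomposition is invalid.

No — bags containing vertex 8 are not connected in the tree.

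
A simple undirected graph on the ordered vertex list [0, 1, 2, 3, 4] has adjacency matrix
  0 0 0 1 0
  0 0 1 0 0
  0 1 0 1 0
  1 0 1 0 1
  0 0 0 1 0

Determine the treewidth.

1

A width-1 tree decomposition is:
Bags: B1 = {2, 3}  B2 = {0, 3}  B3 = {3, 4}  B4 = {1, 2}
Tree: B1–B2, B1–B3, B1–B4
Every bag has size at most 2, so the width is 2 − 1 = 1 and tw(G) ≤ 1. Any graph with an edge has treewidth ≥ 1, and G has the edge 3–2. The upper and lower bounds meet at 1, so that is the treewidth.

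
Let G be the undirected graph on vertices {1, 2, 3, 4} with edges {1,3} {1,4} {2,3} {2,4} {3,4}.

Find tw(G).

A width-2 tree decomposition is:
Bags: B1 = {2, 3, 4}  B2 = {1, 3, 4}
Tree: B1–B2
The largest bag has 3 vertices, giving width 2; this decomposition certifies tw(G) ≤ 2. Conversely, {1, 3, 4} is a clique of size 3, and the vertices of any clique must share a bag in every tree decomposition; so some bag has ≥ 3 vertices and tw(G) ≥ 2. Hence tw(G) = 2 exactly.

2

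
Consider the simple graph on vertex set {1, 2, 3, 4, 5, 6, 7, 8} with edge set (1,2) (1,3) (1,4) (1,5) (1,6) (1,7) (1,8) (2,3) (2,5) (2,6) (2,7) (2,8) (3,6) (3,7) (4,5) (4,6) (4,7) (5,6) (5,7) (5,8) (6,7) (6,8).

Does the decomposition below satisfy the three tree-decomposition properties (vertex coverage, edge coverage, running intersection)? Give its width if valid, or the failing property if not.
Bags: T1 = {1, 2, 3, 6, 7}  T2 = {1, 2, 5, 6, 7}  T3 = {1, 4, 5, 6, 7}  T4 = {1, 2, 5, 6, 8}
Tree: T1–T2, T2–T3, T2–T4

Checking the three conditions: (i) the bags cover all of {1, 2, 3, 4, 5, 6, 7, 8}; (ii) for each edge, some bag contains both endpoints; (iii) the bags containing any fixed vertex form a subtree. All hold, so the decomposition is valid with width 5 − 1 = 4.

Yes; width 4.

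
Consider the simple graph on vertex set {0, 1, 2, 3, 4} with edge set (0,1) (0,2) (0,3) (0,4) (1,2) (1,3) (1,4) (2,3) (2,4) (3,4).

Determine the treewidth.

4

A width-4 tree decomposition is:
Bags: B1 = {0, 1, 2, 3, 4}
Tree: (single bag)
A single bag containing all 5 vertices is trivially a valid decomposition of width 4. For the lower bound, the 5 vertices {0, 1, 2, 3, 4} are pairwise adjacent, and any tree decomposition puts a clique entirely inside one bag — forcing width ≥ 4. Combining the bounds, tw(G) = 4.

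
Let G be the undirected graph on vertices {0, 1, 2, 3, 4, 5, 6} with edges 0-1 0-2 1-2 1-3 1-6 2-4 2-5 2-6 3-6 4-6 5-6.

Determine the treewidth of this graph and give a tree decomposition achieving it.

Each bag holds 3 vertices, so the decomposition has width 2, which upper-bounds the treewidth. Conversely, {0, 1, 2} is a clique of size 3, and the vertices of any clique must share a bag in every tree decomposition; so some bag has ≥ 3 vertices and tw(G) ≥ 2. Therefore the treewidth is 2.

Treewidth 2.
One optimal decomposition is:
Bags: B1 = {1, 2, 6}  B2 = {2, 4, 6}  B3 = {1, 3, 6}  B4 = {0, 1, 2}  B5 = {2, 5, 6}
Tree: B1–B2, B1–B3, B1–B4, B1–B5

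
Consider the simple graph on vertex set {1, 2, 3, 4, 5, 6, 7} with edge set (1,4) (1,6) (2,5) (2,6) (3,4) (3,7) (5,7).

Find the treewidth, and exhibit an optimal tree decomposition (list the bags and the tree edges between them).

Every bag has size at most 3, so the width is 3 − 1 = 2 and tw(G) ≤ 2. Since 6–2–5–7–3–4–1–6 is a cycle in G, G is not acyclic. Forests are exactly the graphs of treewidth ≤ 1, so tw(G) ≥ 2. The upper and lower bounds meet at 2, so that is the treewidth.

Treewidth 2.
Bags: B1 = {2, 5, 6}  B2 = {5, 6, 7}  B3 = {3, 6, 7}  B4 = {3, 4, 6}  B5 = {1, 4, 6}
Tree: B1–B2, B2–B3, B3–B4, B4–B5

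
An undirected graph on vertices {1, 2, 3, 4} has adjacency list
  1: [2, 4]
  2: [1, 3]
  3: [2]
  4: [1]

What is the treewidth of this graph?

1

A width-1 tree decomposition is:
Bags: B1 = {1, 2}  B2 = {2, 3}  B3 = {1, 4}
Tree: B1–B2, B1–B3
The largest bag has 2 vertices, giving width 1; this decomposition certifies tw(G) ≤ 1. Since G has at least one edge (e.g. 1–2), it is not an edgeless graph, so tw(G) ≥ 1. Combining the bounds, tw(G) = 1.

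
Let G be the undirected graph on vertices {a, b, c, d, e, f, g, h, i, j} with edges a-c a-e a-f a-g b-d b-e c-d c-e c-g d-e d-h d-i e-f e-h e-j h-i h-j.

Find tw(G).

2

A width-2 tree decomposition is:
Bags: B1 = {a, c, e}  B2 = {a, e, f}  B3 = {c, d, e}  B4 = {d, e, h}  B5 = {b, d, e}  B6 = {d, h, i}  B7 = {e, h, j}  B8 = {a, c, g}
Tree: B1–B2, B1–B3, B3–B4, B4–B5, B4–B6, B4–B7, B1–B8
The largest bag has 3 vertices, giving width 2; this decomposition certifies tw(G) ≤ 2. For the lower bound, the 3 vertices {a, c, g} are pairwise adjacent, and any tree decomposition puts a clique entirely inside one bag — forcing width ≥ 2. Therefore the treewidth is 2.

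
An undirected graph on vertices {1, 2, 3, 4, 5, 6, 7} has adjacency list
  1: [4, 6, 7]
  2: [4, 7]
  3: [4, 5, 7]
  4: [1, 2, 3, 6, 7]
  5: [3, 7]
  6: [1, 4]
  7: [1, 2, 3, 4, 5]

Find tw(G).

2

A width-2 tree decomposition is:
Bags: B1 = {3, 4, 7}  B2 = {1, 4, 7}  B3 = {2, 4, 7}  B4 = {1, 4, 6}  B5 = {3, 5, 7}
Tree: B1–B2, B1–B3, B2–B4, B1–B5
Every bag has size at most 3, so the width is 3 − 1 = 2 and tw(G) ≤ 2. For the lower bound, the 3 vertices {1, 4, 6} are pairwise adjacent, and any tree decomposition puts a clique entirely inside one bag — forcing width ≥ 2. The upper and lower bounds meet at 2, so that is the treewidth.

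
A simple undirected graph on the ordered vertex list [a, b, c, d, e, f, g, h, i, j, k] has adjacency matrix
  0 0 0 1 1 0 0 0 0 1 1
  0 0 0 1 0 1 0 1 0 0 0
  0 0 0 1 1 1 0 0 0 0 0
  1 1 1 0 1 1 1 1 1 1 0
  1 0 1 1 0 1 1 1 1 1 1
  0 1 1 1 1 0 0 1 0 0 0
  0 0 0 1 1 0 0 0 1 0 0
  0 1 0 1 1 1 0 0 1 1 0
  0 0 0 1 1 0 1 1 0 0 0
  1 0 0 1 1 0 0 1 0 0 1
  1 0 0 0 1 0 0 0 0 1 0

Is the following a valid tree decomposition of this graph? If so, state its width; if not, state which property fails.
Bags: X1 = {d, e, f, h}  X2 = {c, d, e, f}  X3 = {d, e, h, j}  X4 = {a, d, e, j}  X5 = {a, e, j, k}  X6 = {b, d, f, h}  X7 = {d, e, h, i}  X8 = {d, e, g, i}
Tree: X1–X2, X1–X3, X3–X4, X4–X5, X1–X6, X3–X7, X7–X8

Yes; width 3.

Checking the three conditions: (i) the bags cover all of {a, b, c, d, e, f, g, h, i, j, k}; (ii) for each edge, some bag contains both endpoints; (iii) the bags containing any fixed vertex form a subtree. All hold, so the decomposition is valid with width 4 − 1 = 3.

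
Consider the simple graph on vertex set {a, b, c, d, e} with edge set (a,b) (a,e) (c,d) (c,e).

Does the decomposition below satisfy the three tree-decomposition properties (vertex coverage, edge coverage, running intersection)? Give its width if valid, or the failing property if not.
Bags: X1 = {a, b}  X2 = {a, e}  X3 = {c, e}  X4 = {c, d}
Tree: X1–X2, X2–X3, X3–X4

Every vertex of G appears in some bag (union = {a, b, c, d, e}); every edge is covered by a bag; and for each vertex v the set of bags containing v is connected in the bag tree. The decomposition is therefore valid. The largest bag has 2 vertices, so the width is 1.

Yes; width 1.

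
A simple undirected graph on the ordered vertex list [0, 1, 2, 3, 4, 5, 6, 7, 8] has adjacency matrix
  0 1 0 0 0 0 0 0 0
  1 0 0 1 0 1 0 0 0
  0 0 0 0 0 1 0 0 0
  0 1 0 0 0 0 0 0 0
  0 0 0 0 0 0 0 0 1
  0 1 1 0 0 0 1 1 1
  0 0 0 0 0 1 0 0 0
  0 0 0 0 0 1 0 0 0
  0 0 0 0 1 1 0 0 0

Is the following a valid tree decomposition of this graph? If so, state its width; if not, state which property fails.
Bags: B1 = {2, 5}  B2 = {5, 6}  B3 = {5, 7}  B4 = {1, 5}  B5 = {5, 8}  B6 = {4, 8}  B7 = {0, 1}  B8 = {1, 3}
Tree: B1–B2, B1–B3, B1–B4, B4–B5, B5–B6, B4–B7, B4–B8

Yes; width 1.

Vertex coverage: the bags together contain {0, 1, 2, 3, 4, 5, 6, 7, 8}, the full vertex set. Edge coverage: each edge of G has both endpoints in at least one bag. Running intersection: for every vertex, the bags containing it form a connected subtree. All three properties hold, so this is a valid tree decomposition of width max|bag| − 1 = 1, and hence tw(G) ≤ 1.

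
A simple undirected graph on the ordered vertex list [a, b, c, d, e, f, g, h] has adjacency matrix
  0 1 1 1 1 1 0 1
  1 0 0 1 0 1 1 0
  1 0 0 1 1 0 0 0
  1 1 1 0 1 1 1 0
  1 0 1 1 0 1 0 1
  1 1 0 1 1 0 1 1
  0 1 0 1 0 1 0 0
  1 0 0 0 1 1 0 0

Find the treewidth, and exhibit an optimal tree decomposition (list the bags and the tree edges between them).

Treewidth 3.
Bags: B1 = {a, d, e, f}  B2 = {a, b, d, f}  B3 = {b, d, f, g}  B4 = {a, e, f, h}  B5 = {a, c, d, e}
Tree: B1–B2, B2–B3, B1–B4, B1–B5

The largest bag has 4 vertices, giving width 3; this decomposition certifies tw(G) ≤ 3. For the lower bound, the 4 vertices {a, c, d, e} are pairwise adjacent, and any tree decomposition puts a clique entirely inside one bag — forcing width ≥ 3. Hence tw(G) = 3 exactly.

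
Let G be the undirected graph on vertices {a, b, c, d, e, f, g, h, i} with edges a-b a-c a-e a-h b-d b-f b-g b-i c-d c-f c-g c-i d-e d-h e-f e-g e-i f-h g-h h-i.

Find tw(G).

A width-4 tree decomposition is:
Bags: B1 = {b, c, e, f, h}  B2 = {b, c, d, e, h}  B3 = {b, c, e, g, h}  B4 = {a, b, c, e, h}  B5 = {b, c, e, h, i}
Tree: B1–B2, B2–B3, B3–B4, B4–B5
Each bag holds 5 vertices, so the decomposition has width 4, which upper-bounds the treewidth. For the lower bound: the 5 vertex sets {b,f}, {c,d}, {g,h}, {e}, {a} are disjoint, each induces a connected subgraph, and every pair is joined by at least one edge of G. Contracting each set to a single vertex therefore yields K_{5} as a minor, and since treewidth is minor-monotone, tw(G) ≥ tw(K_{5}) = 4. Combining the bounds, tw(G) = 4.

4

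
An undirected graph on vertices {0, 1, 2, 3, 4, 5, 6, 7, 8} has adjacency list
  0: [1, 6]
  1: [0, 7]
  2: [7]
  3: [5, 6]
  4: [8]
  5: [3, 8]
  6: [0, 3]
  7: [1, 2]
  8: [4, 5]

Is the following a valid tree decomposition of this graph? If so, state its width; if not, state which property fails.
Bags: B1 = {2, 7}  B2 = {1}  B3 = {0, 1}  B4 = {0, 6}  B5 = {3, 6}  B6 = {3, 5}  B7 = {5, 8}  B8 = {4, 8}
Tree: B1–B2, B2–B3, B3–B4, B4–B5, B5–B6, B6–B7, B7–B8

No — edge (7,1) lies in no bag.

A tree decomposition must satisfy three properties: every vertex lies in some bag; for every edge, both endpoints lie together in some bag; and for every vertex, the bags containing it form a connected subtree. Here edge (7,1) lies in no bag, so the decomposition is invalid.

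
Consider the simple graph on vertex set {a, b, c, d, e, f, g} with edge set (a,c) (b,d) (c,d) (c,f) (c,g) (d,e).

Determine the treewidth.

A width-1 tree decomposition is:
Bags: B1 = {c, d}  B2 = {a, c}  B3 = {c, f}  B4 = {b, d}  B5 = {c, g}  B6 = {d, e}
Tree: B1–B2, B2–B3, B1–B4, B2–B5, B1–B6
The largest bag has 2 vertices, giving width 1; this decomposition certifies tw(G) ≤ 1. Any graph with an edge has treewidth ≥ 1, and G has the edge d–c. The upper and lower bounds meet at 1, so that is the treewidth.

1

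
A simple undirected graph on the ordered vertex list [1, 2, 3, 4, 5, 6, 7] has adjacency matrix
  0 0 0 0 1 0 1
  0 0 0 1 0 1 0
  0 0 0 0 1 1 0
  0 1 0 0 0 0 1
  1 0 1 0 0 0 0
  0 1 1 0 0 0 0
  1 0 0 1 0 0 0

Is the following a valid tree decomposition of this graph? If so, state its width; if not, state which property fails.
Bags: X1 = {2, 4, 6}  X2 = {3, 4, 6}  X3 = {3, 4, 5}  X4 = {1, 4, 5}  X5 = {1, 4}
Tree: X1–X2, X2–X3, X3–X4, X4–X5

A tree decomposition must satisfy three properties: every vertex lies in some bag; for every edge, both endpoints lie together in some bag; and for every vertex, the bags containing it form a connected subtree. Here vertex 7 appears in no bag, so the decomposition is invalid.

No — vertex 7 appears in no bag.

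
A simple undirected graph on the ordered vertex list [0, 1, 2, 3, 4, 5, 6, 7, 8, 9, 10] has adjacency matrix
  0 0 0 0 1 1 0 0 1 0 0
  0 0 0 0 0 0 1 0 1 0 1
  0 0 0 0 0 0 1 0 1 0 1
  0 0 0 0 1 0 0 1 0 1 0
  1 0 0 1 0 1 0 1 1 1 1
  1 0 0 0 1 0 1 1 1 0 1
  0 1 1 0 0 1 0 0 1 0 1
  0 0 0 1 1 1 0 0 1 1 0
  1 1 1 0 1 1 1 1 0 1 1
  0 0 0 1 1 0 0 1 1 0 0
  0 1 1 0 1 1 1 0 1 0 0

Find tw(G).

3

A width-3 tree decomposition is:
Bags: B1 = {4, 5, 8, 10}  B2 = {5, 6, 8, 10}  B3 = {0, 4, 5, 8}  B4 = {2, 6, 8, 10}  B5 = {4, 5, 7, 8}  B6 = {1, 6, 8, 10}  B7 = {4, 7, 8, 9}  B8 = {3, 4, 7, 9}
Tree: B1–B2, B1–B3, B2–B4, B3–B5, B2–B6, B5–B7, B7–B8
Each bag holds 4 vertices, so the decomposition has width 3, which upper-bounds the treewidth. Conversely, {1, 6, 8, 10} is a clique of size 4, and the vertices of any clique must share a bag in every tree decomposition; so some bag has ≥ 4 vertices and tw(G) ≥ 3. Combining the bounds, tw(G) = 3.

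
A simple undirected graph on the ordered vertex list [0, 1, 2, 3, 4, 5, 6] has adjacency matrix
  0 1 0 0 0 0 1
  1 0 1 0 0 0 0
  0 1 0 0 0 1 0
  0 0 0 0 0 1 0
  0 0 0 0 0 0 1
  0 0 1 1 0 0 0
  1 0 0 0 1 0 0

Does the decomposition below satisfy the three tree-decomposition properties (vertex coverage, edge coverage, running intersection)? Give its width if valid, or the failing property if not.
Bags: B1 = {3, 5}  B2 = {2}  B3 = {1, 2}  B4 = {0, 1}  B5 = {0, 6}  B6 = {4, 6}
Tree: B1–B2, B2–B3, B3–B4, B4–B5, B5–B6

No — edge (5,2) lies in no bag.

A tree decomposition must satisfy three properties: every vertex lies in some bag; for every edge, both endpoints lie together in some bag; and for every vertex, the bags containing it form a connected subtree. Here edge (5,2) lies in no bag, so the decomposition is invalid.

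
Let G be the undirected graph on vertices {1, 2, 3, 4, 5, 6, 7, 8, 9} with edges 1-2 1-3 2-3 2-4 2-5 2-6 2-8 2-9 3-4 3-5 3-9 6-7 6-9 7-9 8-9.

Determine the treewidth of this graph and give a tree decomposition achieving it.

The largest bag has 3 vertices, giving width 2; this decomposition certifies tw(G) ≤ 2. On the other hand G contains the 3-clique {2, 8, 9}. A clique must lie in a single bag of any decomposition, so no decomposition can have width below 2. Hence tw(G) = 2 exactly.

Treewidth 2.
One optimal decomposition is:
Bags: B1 = {1, 2, 3}  B2 = {2, 3, 9}  B3 = {2, 3, 5}  B4 = {2, 3, 4}  B5 = {2, 8, 9}  B6 = {2, 6, 9}  B7 = {6, 7, 9}
Tree: B1–B2, B1–B3, B3–B4, B2–B5, B5–B6, B6–B7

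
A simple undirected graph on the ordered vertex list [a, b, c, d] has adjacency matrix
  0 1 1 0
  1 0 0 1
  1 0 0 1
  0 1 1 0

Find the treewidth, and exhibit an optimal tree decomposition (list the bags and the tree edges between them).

Treewidth 2.
One such decomposition:
Bags: B1 = {a, b, d}  B2 = {a, c, d}
Tree: B1–B2

The largest bag has 3 vertices, giving width 2; this decomposition certifies tw(G) ≤ 2. The edges a–b–d–c–a form a cycle, so G is not a tree and its treewidth is at least 2. Hence tw(G) = 2 exactly.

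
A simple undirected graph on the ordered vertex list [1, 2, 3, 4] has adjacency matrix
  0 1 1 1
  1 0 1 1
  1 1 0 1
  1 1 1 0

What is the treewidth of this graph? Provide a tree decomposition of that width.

A single bag containing all 4 vertices is trivially a valid decomposition of width 3. For the lower bound, the 4 vertices {1, 2, 3, 4} are pairwise adjacent, and any tree decomposition puts a clique entirely inside one bag — forcing width ≥ 3. Hence tw(G) = 3 exactly.

Treewidth 3.
One such decomposition:
Bags: B1 = {1, 2, 3, 4}
Tree: (single bag)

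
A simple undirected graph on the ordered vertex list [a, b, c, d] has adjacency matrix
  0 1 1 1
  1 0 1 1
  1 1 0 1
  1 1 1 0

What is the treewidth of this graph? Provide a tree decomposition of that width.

Treewidth 3.
Bags: B1 = {a, b, c, d}
Tree: (single bag)

With just one bag of size 4, the width is 4 − 1 = 3, so tw(G) ≤ 3. For the lower bound, the 4 vertices {a, b, c, d} are pairwise adjacent, and any tree decomposition puts a clique entirely inside one bag — forcing width ≥ 3. Therefore the treewidth is 3.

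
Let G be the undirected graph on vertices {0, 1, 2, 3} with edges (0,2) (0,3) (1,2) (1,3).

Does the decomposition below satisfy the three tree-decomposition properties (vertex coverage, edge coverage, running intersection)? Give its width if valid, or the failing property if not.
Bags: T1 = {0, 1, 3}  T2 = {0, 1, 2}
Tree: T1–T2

Yes; width 2.

Checking the three conditions: (i) the bags cover all of {0, 1, 2, 3}; (ii) for each edge, some bag contains both endpoints; (iii) the bags containing any fixed vertex form a subtree. All hold, so the decomposition is valid with width 3 − 1 = 2.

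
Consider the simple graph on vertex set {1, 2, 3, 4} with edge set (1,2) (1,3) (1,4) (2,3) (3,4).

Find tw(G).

2

A width-2 tree decomposition is:
Bags: B1 = {1, 3, 4}  B2 = {1, 2, 3}
Tree: B1–B2
Each bag holds 3 vertices, so the decomposition has width 2, which upper-bounds the treewidth. Conversely, {1, 2, 3} is a clique of size 3, and the vertices of any clique must share a bag in every tree decomposition; so some bag has ≥ 3 vertices and tw(G) ≥ 2. Therefore the treewidth is 2.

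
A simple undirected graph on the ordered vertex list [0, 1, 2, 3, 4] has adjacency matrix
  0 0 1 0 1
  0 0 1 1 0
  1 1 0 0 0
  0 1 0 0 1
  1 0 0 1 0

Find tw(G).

A width-2 tree decomposition is:
Bags: B1 = {0, 3, 4}  B2 = {0, 1, 3}  B3 = {0, 1, 2}
Tree: B1–B2, B2–B3
Every bag has size at most 3, so the width is 3 − 1 = 2 and tw(G) ≤ 2. For the lower bound, G contains the cycle 0–4–3–1–2–0, so G is not a forest; only forests have treewidth ≤ 1, hence tw(G) ≥ 2. The upper and lower bounds meet at 2, so that is the treewidth.

2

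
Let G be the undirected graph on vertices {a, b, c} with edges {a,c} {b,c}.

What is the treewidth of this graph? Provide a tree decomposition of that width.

Treewidth 1.
One optimal decomposition is:
Bags: B1 = {a, c}  B2 = {b, c}
Tree: B1–B2

Each bag holds 2 vertices, so the decomposition has width 1, which upper-bounds the treewidth. Any graph with an edge has treewidth ≥ 1, and G has the edge a–c. Therefore the treewidth is 1.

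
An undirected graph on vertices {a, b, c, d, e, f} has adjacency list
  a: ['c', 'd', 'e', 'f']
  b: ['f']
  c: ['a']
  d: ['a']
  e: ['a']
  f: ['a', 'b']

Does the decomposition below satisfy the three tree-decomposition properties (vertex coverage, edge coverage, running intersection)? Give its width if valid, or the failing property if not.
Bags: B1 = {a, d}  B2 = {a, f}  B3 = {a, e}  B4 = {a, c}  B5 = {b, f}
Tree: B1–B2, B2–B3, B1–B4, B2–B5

Yes; width 1.

Checking the three conditions: (i) the bags cover all of {a, b, c, d, e, f}; (ii) for each edge, some bag contains both endpoints; (iii) the bags containing any fixed vertex form a subtree. All hold, so the decomposition is valid with width 2 − 1 = 1.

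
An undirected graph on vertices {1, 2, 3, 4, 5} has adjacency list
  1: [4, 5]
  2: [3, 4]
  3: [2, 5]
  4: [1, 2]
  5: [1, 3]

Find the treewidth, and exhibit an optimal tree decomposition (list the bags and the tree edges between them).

The largest bag has 3 vertices, giving width 2; this decomposition certifies tw(G) ≤ 2. Since 4–1–5–3–2–4 is a cycle in G, G is not acyclic. Forests are exactly the graphs of treewidth ≤ 1, so tw(G) ≥ 2. Hence tw(G) = 2 exactly.

Treewidth 2.
One such decomposition:
Bags: B1 = {1, 4, 5}  B2 = {3, 4, 5}  B3 = {2, 3, 4}
Tree: B1–B2, B2–B3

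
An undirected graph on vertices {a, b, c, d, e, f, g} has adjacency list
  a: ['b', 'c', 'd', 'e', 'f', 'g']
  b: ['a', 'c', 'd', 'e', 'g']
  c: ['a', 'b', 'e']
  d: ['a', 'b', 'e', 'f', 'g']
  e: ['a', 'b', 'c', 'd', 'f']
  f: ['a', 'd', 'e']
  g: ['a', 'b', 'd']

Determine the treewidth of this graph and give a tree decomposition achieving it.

Treewidth 3.
One optimal decomposition is:
Bags: B1 = {a, b, d, e}  B2 = {a, d, e, f}  B3 = {a, b, d, g}  B4 = {a, b, c, e}
Tree: B1–B2, B1–B3, B1–B4

Each bag holds 4 vertices, so the decomposition has width 3, which upper-bounds the treewidth. Conversely, {a, b, d, g} is a clique of size 4, and the vertices of any clique must share a bag in every tree decomposition; so some bag has ≥ 4 vertices and tw(G) ≥ 3. Hence tw(G) = 3 exactly.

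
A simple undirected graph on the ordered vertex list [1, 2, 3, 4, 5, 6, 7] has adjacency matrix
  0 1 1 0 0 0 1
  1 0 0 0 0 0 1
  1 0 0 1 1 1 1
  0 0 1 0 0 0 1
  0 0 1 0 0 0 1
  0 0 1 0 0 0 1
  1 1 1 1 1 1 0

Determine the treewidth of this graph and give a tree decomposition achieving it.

Treewidth 2.
One such decomposition:
Bags: B1 = {1, 3, 7}  B2 = {3, 5, 7}  B3 = {3, 4, 7}  B4 = {3, 6, 7}  B5 = {1, 2, 7}
Tree: B1–B2, B1–B3, B2–B4, B1–B5

Every bag has size at most 3, so the width is 3 − 1 = 2 and tw(G) ≤ 2. On the other hand G contains the 3-clique {1, 2, 7}. A clique must lie in a single bag of any decomposition, so no decomposition can have width below 2. The upper and lower bounds meet at 2, so that is the treewidth.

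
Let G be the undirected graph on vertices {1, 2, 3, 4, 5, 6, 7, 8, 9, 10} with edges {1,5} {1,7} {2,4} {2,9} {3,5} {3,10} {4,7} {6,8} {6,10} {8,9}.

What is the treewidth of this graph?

2

A width-2 tree decomposition is:
Bags: B1 = {2, 4, 7}  B2 = {1, 2, 7}  B3 = {1, 2, 5}  B4 = {2, 3, 5}  B5 = {2, 3, 10}  B6 = {2, 6, 10}  B7 = {2, 6, 8}  B8 = {2, 8, 9}
Tree: B1–B2, B2–B3, B3–B4, B4–B5, B5–B6, B6–B7, B7–B8
The largest bag has 3 vertices, giving width 2; this decomposition certifies tw(G) ≤ 2. For the lower bound, G contains the cycle 2–4–7–1–5–3–10–6–8–9–2, so G is not a forest; only forests have treewidth ≤ 1, hence tw(G) ≥ 2. Combining the bounds, tw(G) = 2.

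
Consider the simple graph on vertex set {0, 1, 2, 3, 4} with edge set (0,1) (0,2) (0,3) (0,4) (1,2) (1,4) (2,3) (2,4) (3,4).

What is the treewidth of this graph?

A width-3 tree decomposition is:
Bags: B1 = {0, 1, 2, 4}  B2 = {0, 2, 3, 4}
Tree: B1–B2
Every bag has size at most 4, so the width is 4 − 1 = 3 and tw(G) ≤ 3. For the lower bound, the 4 vertices {0, 1, 2, 4} are pairwise adjacent, and any tree decomposition puts a clique entirely inside one bag — forcing width ≥ 3. The upper and lower bounds meet at 3, so that is the treewidth.

3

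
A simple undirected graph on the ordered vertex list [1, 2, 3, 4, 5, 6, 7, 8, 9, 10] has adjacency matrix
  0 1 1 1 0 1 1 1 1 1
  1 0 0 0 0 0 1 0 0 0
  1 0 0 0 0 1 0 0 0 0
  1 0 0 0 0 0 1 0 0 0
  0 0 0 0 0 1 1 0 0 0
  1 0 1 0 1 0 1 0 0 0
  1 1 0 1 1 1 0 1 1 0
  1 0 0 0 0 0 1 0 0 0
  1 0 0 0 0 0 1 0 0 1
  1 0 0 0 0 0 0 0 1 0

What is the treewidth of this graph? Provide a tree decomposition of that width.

Every bag has size at most 3, so the width is 3 − 1 = 2 and tw(G) ≤ 2. On the other hand G contains the 3-clique {1, 9, 10}. A clique must lie in a single bag of any decomposition, so no decomposition can have width below 2. The upper and lower bounds meet at 2, so that is the treewidth.

Treewidth 2.
Bags: B1 = {1, 7, 8}  B2 = {1, 6, 7}  B3 = {1, 2, 7}  B4 = {1, 3, 6}  B5 = {1, 7, 9}  B6 = {1, 4, 7}  B7 = {5, 6, 7}  B8 = {1, 9, 10}
Tree: B1–B2, B1–B3, B2–B4, B2–B5, B2–B6, B2–B7, B5–B8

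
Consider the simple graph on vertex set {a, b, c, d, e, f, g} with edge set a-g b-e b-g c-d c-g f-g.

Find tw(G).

A width-1 tree decomposition is:
Bags: B1 = {b, g}  B2 = {c, g}  B3 = {f, g}  B4 = {a, g}  B5 = {b, e}  B6 = {c, d}
Tree: B1–B2, B2–B3, B1–B4, B1–B5, B2–B6
Each bag holds 2 vertices, so the decomposition has width 1, which upper-bounds the treewidth. Since G has at least one edge (e.g. g–b), it is not an edgeless graph, so tw(G) ≥ 1. Combining the bounds, tw(G) = 1.

1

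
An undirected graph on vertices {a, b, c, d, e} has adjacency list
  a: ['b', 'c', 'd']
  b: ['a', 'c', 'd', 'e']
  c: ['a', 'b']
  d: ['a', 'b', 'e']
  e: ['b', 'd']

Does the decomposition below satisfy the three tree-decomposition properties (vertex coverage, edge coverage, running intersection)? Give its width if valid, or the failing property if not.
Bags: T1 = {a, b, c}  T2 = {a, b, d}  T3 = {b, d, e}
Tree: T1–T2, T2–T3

Yes; width 2.

Every vertex of G appears in some bag (union = {a, b, c, d, e}); every edge is covered by a bag; and for each vertex v the set of bags containing v is connected in the bag tree. The decomposition is therefore valid. The largest bag has 3 vertices, so the width is 2.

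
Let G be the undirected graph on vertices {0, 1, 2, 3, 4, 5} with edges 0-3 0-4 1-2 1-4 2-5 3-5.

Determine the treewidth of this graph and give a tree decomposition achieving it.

Treewidth 2.
One such decomposition:
Bags: B1 = {0, 3, 5}  B2 = {0, 4, 5}  B3 = {1, 4, 5}  B4 = {1, 2, 5}
Tree: B1–B2, B2–B3, B3–B4

Each bag holds 3 vertices, so the decomposition has width 2, which upper-bounds the treewidth. Since 5–3–0–4–1–2–5 is a cycle in G, G is not acyclic. Forests are exactly the graphs of treewidth ≤ 1, so tw(G) ≥ 2. The upper and lower bounds meet at 2, so that is the treewidth.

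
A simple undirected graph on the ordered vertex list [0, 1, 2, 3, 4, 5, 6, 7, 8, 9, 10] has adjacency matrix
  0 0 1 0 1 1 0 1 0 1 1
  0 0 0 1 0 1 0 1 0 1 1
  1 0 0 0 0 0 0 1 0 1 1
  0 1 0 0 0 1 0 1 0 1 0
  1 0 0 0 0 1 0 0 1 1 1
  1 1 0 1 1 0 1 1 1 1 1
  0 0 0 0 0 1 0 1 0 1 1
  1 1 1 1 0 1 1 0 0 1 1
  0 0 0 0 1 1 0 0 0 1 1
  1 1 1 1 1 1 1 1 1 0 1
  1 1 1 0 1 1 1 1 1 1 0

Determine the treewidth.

4

A width-4 tree decomposition is:
Bags: B1 = {0, 4, 5, 9, 10}  B2 = {0, 5, 7, 9, 10}  B3 = {0, 2, 7, 9, 10}  B4 = {5, 6, 7, 9, 10}  B5 = {1, 5, 7, 9, 10}  B6 = {4, 5, 8, 9, 10}  B7 = {1, 3, 5, 7, 9}
Tree: B1–B2, B2–B3, B2–B4, B4–B5, B1–B6, B5–B7
The largest bag has 5 vertices, giving width 4; this decomposition certifies tw(G) ≤ 4. Conversely, {0, 2, 7, 9, 10} is a clique of size 5, and the vertices of any clique must share a bag in every tree decomposition; so some bag has ≥ 5 vertices and tw(G) ≥ 4. Combining the bounds, tw(G) = 4.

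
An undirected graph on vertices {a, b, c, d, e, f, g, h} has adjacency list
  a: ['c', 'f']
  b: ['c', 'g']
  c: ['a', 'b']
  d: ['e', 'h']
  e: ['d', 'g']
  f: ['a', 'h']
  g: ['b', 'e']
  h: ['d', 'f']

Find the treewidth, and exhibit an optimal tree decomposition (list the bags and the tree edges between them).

Treewidth 2.
One optimal decomposition is:
Bags: B1 = {b, c, g}  B2 = {a, c, g}  B3 = {a, f, g}  B4 = {f, g, h}  B5 = {d, g, h}  B6 = {d, e, g}
Tree: B1–B2, B2–B3, B3–B4, B4–B5, B5–B6

Every bag has size at most 3, so the width is 3 − 1 = 2 and tw(G) ≤ 2. The edges g–b–c–a–f–h–d–e–g form a cycle, so G is not a tree and its treewidth is at least 2. Combining the bounds, tw(G) = 2.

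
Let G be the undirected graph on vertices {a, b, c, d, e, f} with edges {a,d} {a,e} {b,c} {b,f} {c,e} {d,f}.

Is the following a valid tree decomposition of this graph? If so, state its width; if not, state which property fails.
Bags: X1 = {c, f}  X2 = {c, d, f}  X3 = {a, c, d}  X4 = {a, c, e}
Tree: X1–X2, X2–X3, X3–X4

No — vertex b appears in no bag.

A tree decomposition must satisfy three properties: every vertex lies in some bag; for every edge, both endpoints lie together in some bag; and for every vertex, the bags containing it form a connected subtree. Here vertex b appears in no bag, so the decomposition is invalid.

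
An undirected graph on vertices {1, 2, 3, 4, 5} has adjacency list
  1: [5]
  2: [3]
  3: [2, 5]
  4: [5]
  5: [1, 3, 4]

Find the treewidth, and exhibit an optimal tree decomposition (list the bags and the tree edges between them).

Treewidth 1.
One such decomposition:
Bags: B1 = {3, 5}  B2 = {4, 5}  B3 = {2, 3}  B4 = {1, 5}
Tree: B1–B2, B1–B3, B1–B4

The largest bag has 2 vertices, giving width 1; this decomposition certifies tw(G) ≤ 1. Any graph with an edge has treewidth ≥ 1, and G has the edge 3–5. Hence tw(G) = 1 exactly.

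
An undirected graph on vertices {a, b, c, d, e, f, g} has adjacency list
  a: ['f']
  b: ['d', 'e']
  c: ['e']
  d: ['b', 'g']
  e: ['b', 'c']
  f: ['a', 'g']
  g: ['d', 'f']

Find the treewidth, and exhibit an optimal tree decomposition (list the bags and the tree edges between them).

Treewidth 1.
One such decomposition:
Bags: B1 = {a, f}  B2 = {f, g}  B3 = {d, g}  B4 = {b, d}  B5 = {b, e}  B6 = {c, e}
Tree: B1–B2, B2–B3, B3–B4, B4–B5, B5–B6

Each bag holds 2 vertices, so the decomposition has width 1, which upper-bounds the treewidth. G has an edge, so its treewidth is at least 1. The upper and lower bounds meet at 1, so that is the treewidth.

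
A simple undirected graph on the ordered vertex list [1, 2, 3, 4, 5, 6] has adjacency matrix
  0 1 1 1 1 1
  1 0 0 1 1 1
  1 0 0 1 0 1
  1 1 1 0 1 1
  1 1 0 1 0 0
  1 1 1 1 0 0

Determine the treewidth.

A width-3 tree decomposition is:
Bags: B1 = {1, 2, 4, 5}  B2 = {1, 2, 4, 6}  B3 = {1, 3, 4, 6}
Tree: B1–B2, B2–B3
Each bag holds 4 vertices, so the decomposition has width 3, which upper-bounds the treewidth. On the other hand G contains the 4-clique {1, 2, 4, 5}. A clique must lie in a single bag of any decomposition, so no decomposition can have width below 3. Combining the bounds, tw(G) = 3.

3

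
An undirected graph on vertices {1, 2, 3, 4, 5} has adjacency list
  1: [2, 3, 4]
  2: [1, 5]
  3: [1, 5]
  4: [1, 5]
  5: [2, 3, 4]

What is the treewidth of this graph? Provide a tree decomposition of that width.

Each bag holds 3 vertices, so the decomposition has width 2, which upper-bounds the treewidth. Since 3–1–2–5–3 is a cycle in G, G is not acyclic. Forests are exactly the graphs of treewidth ≤ 1, so tw(G) ≥ 2. The upper and lower bounds meet at 2, so that is the treewidth.

Treewidth 2.
One optimal decomposition is:
Bags: B1 = {1, 3, 5}  B2 = {1, 2, 5}  B3 = {1, 4, 5}
Tree: B1–B2, B2–B3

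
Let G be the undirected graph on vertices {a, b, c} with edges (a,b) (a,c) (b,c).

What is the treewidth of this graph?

A width-2 tree decomposition is:
Bags: B1 = {a, b, c}
Tree: (single bag)
With just one bag of size 3, the width is 3 − 1 = 2, so tw(G) ≤ 2. For the lower bound, the 3 vertices {a, b, c} are pairwise adjacent, and any tree decomposition puts a clique entirely inside one bag — forcing width ≥ 2. Therefore the treewidth is 2.

2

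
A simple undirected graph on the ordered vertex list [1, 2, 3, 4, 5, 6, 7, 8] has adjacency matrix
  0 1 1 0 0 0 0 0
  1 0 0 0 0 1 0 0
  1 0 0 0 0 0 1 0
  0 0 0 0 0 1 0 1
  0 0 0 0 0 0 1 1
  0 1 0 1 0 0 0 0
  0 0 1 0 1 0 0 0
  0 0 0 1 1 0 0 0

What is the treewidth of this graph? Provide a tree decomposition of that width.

Treewidth 2.
One optimal decomposition is:
Bags: B1 = {1, 2, 3}  B2 = {2, 3, 6}  B3 = {3, 4, 6}  B4 = {3, 4, 8}  B5 = {3, 5, 8}  B6 = {3, 5, 7}
Tree: B1–B2, B2–B3, B3–B4, B4–B5, B5–B6

The largest bag has 3 vertices, giving width 2; this decomposition certifies tw(G) ≤ 2. The edges 3–1–2–6–4–8–5–7–3 form a cycle, so G is not a tree and its treewidth is at least 2. Hence tw(G) = 2 exactly.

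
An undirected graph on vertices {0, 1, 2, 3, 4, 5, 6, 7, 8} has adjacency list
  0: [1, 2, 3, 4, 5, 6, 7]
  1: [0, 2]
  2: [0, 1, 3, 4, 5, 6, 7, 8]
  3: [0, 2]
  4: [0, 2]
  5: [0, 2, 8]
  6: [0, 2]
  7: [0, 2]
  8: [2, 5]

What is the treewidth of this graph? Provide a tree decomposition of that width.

The largest bag has 3 vertices, giving width 2; this decomposition certifies tw(G) ≤ 2. Conversely, {0, 1, 2} is a clique of size 3, and the vertices of any clique must share a bag in every tree decomposition; so some bag has ≥ 3 vertices and tw(G) ≥ 2. Therefore the treewidth is 2.

Treewidth 2.
Bags: B1 = {0, 2, 6}  B2 = {0, 2, 7}  B3 = {0, 1, 2}  B4 = {0, 2, 3}  B5 = {0, 2, 4}  B6 = {0, 2, 5}  B7 = {2, 5, 8}
Tree: B1–B2, B1–B3, B3–B4, B4–B5, B1–B6, B6–B7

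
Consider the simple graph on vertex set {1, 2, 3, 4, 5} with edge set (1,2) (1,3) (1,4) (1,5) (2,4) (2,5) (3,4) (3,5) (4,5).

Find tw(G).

3

A width-3 tree decomposition is:
Bags: B1 = {1, 2, 4, 5}  B2 = {1, 3, 4, 5}
Tree: B1–B2
Each bag holds 4 vertices, so the decomposition has width 3, which upper-bounds the treewidth. For the lower bound, the 4 vertices {1, 2, 4, 5} are pairwise adjacent, and any tree decomposition puts a clique entirely inside one bag — forcing width ≥ 3. Therefore the treewidth is 3.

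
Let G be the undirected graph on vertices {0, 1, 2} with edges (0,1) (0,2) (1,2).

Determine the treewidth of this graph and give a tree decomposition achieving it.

Treewidth 2.
Bags: B1 = {0, 1, 2}
Tree: (single bag)

A single bag containing all 3 vertices is trivially a valid decomposition of width 2. For the lower bound, the 3 vertices {0, 1, 2} are pairwise adjacent, and any tree decomposition puts a clique entirely inside one bag — forcing width ≥ 2. Combining the bounds, tw(G) = 2.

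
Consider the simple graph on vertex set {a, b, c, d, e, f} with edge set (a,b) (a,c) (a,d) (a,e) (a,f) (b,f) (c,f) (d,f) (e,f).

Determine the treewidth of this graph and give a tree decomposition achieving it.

Treewidth 2.
Bags: B1 = {a, e, f}  B2 = {a, d, f}  B3 = {a, b, f}  B4 = {a, c, f}
Tree: B1–B2, B2–B3, B3–B4

Every bag has size at most 3, so the width is 3 − 1 = 2 and tw(G) ≤ 2. For the lower bound, the 3 vertices {a, d, f} are pairwise adjacent, and any tree decomposition puts a clique entirely inside one bag — forcing width ≥ 2. Combining the bounds, tw(G) = 2.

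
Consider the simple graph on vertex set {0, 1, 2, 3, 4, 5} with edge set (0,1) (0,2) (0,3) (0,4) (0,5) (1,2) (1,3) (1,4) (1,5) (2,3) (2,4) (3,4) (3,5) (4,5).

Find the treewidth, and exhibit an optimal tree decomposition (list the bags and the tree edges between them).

Each bag holds 5 vertices, so the decomposition has width 4, which upper-bounds the treewidth. Conversely, {0, 1, 2, 3, 4} is a clique of size 5, and the vertices of any clique must share a bag in every tree decomposition; so some bag has ≥ 5 vertices and tw(G) ≥ 4. Therefore the treewidth is 4.

Treewidth 4.
One such decomposition:
Bags: B1 = {0, 1, 3, 4, 5}  B2 = {0, 1, 2, 3, 4}
Tree: B1–B2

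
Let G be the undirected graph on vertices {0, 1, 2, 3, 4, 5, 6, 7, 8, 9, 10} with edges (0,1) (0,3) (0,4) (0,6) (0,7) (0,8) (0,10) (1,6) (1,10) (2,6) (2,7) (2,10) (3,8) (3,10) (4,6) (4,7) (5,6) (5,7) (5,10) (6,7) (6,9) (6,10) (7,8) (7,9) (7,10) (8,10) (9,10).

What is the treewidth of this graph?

3

A width-3 tree decomposition is:
Bags: B1 = {0, 6, 7, 10}  B2 = {5, 6, 7, 10}  B3 = {0, 7, 8, 10}  B4 = {0, 3, 8, 10}  B5 = {0, 4, 6, 7}  B6 = {6, 7, 9, 10}  B7 = {0, 1, 6, 10}  B8 = {2, 6, 7, 10}
Tree: B1–B2, B1–B3, B3–B4, B1–B5, B2–B6, B1–B7, B2–B8
Every bag has size at most 4, so the width is 4 − 1 = 3 and tw(G) ≤ 3. On the other hand G contains the 4-clique {0, 3, 8, 10}. A clique must lie in a single bag of any decomposition, so no decomposition can have width below 3. Combining the bounds, tw(G) = 3.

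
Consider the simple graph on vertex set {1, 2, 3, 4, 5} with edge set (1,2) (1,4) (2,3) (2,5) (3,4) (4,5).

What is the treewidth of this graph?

2

A width-2 tree decomposition is:
Bags: B1 = {2, 4, 5}  B2 = {2, 3, 4}  B3 = {1, 2, 4}
Tree: B1–B2, B2–B3
The largest bag has 3 vertices, giving width 2; this decomposition certifies tw(G) ≤ 2. The edges 5–2–3–4–5 form a cycle, so G is not a tree and its treewidth is at least 2. The upper and lower bounds meet at 2, so that is the treewidth.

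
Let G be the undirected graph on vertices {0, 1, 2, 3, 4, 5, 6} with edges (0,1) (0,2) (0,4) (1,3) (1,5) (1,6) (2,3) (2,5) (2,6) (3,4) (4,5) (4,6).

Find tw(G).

3

A width-3 tree decomposition is:
Bags: B1 = {1, 2, 4, 5}  B2 = {0, 1, 2, 4}  B3 = {1, 2, 3, 4}  B4 = {1, 2, 4, 6}
Tree: B1–B2, B2–B3, B3–B4
Every bag has size at most 4, so the width is 4 − 1 = 3 and tw(G) ≤ 3. For the lower bound: the 4 vertex sets {2,5}, {0,4}, {1}, {3} are disjoint, each induces a connected subgraph, and every pair is joined by at least one edge of G. Contracting each set to a single vertex therefore yields K_{4} as a minor, and since treewidth is minor-monotone, tw(G) ≥ tw(K_{4}) = 3. Combining the bounds, tw(G) = 3.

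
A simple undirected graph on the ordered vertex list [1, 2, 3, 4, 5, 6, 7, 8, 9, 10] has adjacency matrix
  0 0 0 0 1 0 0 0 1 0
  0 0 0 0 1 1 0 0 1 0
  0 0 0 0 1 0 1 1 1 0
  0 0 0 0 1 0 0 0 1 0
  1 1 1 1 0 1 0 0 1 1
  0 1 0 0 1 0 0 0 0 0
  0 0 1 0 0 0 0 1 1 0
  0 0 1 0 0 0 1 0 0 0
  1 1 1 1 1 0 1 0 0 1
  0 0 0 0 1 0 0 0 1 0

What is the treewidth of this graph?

2

A width-2 tree decomposition is:
Bags: B1 = {3, 5, 9}  B2 = {2, 5, 9}  B3 = {3, 7, 9}  B4 = {1, 5, 9}  B5 = {5, 9, 10}  B6 = {2, 5, 6}  B7 = {4, 5, 9}  B8 = {3, 7, 8}
Tree: B1–B2, B1–B3, B2–B4, B4–B5, B2–B6, B5–B7, B3–B8
The largest bag has 3 vertices, giving width 2; this decomposition certifies tw(G) ≤ 2. On the other hand G contains the 3-clique {3, 7, 8}. A clique must lie in a single bag of any decomposition, so no decomposition can have width below 2. Hence tw(G) = 2 exactly.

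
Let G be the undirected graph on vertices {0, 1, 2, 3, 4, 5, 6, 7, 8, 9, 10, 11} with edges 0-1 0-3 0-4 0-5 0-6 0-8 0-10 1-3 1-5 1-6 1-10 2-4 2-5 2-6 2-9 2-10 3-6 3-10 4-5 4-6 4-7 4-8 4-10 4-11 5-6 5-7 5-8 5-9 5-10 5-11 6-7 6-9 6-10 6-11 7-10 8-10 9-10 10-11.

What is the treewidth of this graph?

A width-4 tree decomposition is:
Bags: B1 = {0, 1, 5, 6, 10}  B2 = {0, 1, 3, 6, 10}  B3 = {0, 4, 5, 6, 10}  B4 = {4, 5, 6, 10, 11}  B5 = {0, 4, 5, 8, 10}  B6 = {2, 4, 5, 6, 10}  B7 = {4, 5, 6, 7, 10}  B8 = {2, 5, 6, 9, 10}
Tree: B1–B2, B1–B3, B3–B4, B3–B5, B3–B6, B3–B7, B6–B8
The largest bag has 5 vertices, giving width 4; this decomposition certifies tw(G) ≤ 4. Conversely, {0, 1, 3, 6, 10} is a clique of size 5, and the vertices of any clique must share a bag in every tree decomposition; so some bag has ≥ 5 vertices and tw(G) ≥ 4. Therefore the treewidth is 4.

4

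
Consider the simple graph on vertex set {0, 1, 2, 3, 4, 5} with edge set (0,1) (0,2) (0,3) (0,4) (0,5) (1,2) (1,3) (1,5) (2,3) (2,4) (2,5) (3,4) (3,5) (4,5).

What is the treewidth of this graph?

A width-4 tree decomposition is:
Bags: B1 = {0, 1, 2, 3, 5}  B2 = {0, 2, 3, 4, 5}
Tree: B1–B2
Every bag has size at most 5, so the width is 5 − 1 = 4 and tw(G) ≤ 4. For the lower bound, the 5 vertices {0, 1, 2, 3, 5} are pairwise adjacent, and any tree decomposition puts a clique entirely inside one bag — forcing width ≥ 4. Combining the bounds, tw(G) = 4.

4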